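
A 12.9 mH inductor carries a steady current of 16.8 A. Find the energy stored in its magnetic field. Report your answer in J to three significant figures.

U ≈ 1.82 J

Stored magnetic energy: U = ½LI².
U = ½(1.290×10^-2 H)(16.8 A)² = 1.82 J.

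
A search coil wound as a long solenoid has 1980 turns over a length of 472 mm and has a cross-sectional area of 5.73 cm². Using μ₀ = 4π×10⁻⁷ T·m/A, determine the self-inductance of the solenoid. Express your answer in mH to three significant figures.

L ≈ 5.98 mH

A = 5.73 cm² = 5.730×10^-4 m².
For a long solenoid, L = μ₀N²A/ℓ.
L = (4π×10⁻⁷)(1980)²(5.730×10^-4)/(0.472 m) = 5.981×10^-3 H.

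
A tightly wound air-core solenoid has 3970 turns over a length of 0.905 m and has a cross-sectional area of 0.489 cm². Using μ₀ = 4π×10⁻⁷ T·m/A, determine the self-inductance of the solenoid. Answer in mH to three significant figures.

A = 0.489 cm² = 4.890×10^-5 m².
For a long solenoid, L = μ₀N²A/ℓ.
L = (4π×10⁻⁷)(3970)²(4.890×10^-5)/(0.905 m) = 1.070×10^-3 H.

L ≈ 1.07 mH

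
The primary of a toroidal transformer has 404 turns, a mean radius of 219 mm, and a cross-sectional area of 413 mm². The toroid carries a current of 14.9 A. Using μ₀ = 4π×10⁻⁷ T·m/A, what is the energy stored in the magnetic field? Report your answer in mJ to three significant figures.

U ≈ 6.83 mJ

L = μ₀N²A/(2πR) = (4π×10⁻⁷)(404)²(4.130×10^-4)/(2π×0.219) = 6.156×10^-5 H.
U = ½LI² = ½(6.156×10^-5)(14.9)² = 6.833×10^-3 J.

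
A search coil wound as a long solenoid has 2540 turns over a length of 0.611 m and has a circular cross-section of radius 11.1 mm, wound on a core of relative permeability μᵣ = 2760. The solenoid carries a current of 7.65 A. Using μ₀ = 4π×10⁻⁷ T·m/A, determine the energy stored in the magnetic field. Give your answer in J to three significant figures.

U ≈ 415 J

A = πr² = π(1.110×10^-2 m)² = 3.871×10^-4 m².
L = μ₀μᵣN²A/ℓ = (4π×10⁻⁷)(2760)(2540)²(3.871×10^-4)/(0.611) = 14.18 H.
U = ½LI² = ½(14.18)(7.65)² = 414.8 J.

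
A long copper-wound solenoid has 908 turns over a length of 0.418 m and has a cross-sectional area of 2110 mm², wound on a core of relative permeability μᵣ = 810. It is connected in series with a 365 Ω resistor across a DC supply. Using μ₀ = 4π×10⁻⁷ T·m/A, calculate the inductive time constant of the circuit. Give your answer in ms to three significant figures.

A = 2110 mm² = 2.110×10^-3 m².
L = μ₀μᵣN²A/ℓ = (4π×10⁻⁷)(810)(908)²(2.110×10^-3)/(0.418) = 4.236 H.
τ = L/R = (4.236)/(365) = 1.161×10^-2 s.

τ ≈ 11.6 ms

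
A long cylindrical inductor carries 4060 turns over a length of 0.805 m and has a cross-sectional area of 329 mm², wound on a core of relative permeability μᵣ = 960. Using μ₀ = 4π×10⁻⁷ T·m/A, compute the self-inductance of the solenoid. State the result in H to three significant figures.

A = 329 mm² = 3.290×10^-4 m².
For a long solenoid, L = μ₀μᵣN²A/ℓ.
L = (4π×10⁻⁷)(960)(4060)²(3.290×10^-4)/(0.805 m) = 8.127 H.

L ≈ 8.13 H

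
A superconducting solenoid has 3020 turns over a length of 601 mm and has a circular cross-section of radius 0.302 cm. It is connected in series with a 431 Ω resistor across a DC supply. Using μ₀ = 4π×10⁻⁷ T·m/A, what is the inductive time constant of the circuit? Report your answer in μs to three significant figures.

A = πr² = π(3.020×10^-3 m)² = 2.865×10^-5 m².
L = μ₀N²A/ℓ = (4π×10⁻⁷)(3020)²(2.865×10^-5)/(0.601) = 5.464×10^-4 H.
τ = L/R = (5.464×10^-4)/(431) = 1.268×10^-6 s.

τ ≈ 1.27 μs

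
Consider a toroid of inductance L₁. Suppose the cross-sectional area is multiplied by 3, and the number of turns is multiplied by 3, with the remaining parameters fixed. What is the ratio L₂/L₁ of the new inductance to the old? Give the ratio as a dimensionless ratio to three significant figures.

For a toroid, L ∝ μᵣN²A/R.
L₂/L₁ = (3) × (3)^2 = 27.0.

L₂/L₁ = 27.0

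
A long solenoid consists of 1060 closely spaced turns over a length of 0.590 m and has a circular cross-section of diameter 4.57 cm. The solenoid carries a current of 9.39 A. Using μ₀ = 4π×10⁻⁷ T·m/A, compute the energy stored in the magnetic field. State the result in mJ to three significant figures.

A = π(d/2)² = π(2.285×10^-2 m)² = 1.640×10^-3 m².
L = μ₀N²A/ℓ = (4π×10⁻⁷)(1060)²(1.640×10^-3)/(0.59) = 3.925×10^-3 H.
U = ½LI² = ½(3.925×10^-3)(9.39)² = 0.1731 J.

U ≈ 173 mJ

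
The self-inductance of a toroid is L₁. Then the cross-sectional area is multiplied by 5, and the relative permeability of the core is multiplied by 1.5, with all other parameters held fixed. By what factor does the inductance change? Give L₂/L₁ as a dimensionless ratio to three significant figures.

For a toroid, L ∝ μᵣN²A/R.
L₂/L₁ = (5) × (1.5) = 7.50.

L₂/L₁ = 7.50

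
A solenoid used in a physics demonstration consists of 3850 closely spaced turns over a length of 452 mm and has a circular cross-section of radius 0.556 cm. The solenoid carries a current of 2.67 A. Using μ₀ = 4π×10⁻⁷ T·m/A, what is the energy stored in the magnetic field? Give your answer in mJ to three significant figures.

U ≈ 14.3 mJ

A = πr² = π(5.560×10^-3 m)² = 9.712×10^-5 m².
L = μ₀N²A/ℓ = (4π×10⁻⁷)(3850)²(9.712×10^-5)/(0.452) = 4.002×10^-3 H.
U = ½LI² = ½(4.002×10^-3)(2.67)² = 1.427×10^-2 J.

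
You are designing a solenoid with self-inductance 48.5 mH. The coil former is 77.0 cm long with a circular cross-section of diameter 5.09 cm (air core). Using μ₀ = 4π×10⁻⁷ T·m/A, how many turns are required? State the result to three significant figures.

N ≈ 3820 turns

A = π(d/2)² = π(2.545×10^-2 m)² = 2.0348×10^-3 m².
From L = μ₀N²A/ℓ, N = √(Lℓ / (μ₀A)).
N = √[(4.850×10^-2)(0.77) / ((4π×10⁻⁷)×2.0348×10^-3)] = √(1.460×10^7) ≈ 3821.6.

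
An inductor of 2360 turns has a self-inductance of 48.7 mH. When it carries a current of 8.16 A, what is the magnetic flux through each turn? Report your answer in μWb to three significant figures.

Φ_B ≈ 168 μWb

From L = NΦ_B/I, the flux per turn is Φ_B = LI/N.
Φ_B = (4.870×10^-2 H)(8.16 A)/2360 = 1.684×10^-4 Wb.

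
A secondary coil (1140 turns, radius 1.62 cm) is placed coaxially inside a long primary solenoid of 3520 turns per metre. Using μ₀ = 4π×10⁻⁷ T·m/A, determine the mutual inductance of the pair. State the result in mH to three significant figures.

M ≈ 4.16 mH

The outer solenoid produces a uniform field B₁ = μ₀n₁I₁ across the inner coil,
so the flux linkage is N₂Φ = N₂B₁A₂ = μ₀n₁N₂A₂·I₁, giving M = μ₀n₁N₂A₂.
A₂ = πr² = π(1.620×10^-2 m)² = 8.2448×10^-4 m².
M = (4π×10⁻⁷)(3520)(1140)(8.2448×10^-4) = 4.158×10^-3 H.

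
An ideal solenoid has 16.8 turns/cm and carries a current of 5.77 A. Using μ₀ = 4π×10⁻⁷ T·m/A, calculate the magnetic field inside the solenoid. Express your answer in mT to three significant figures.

Inside a long solenoid, B = μ₀nI.
B = (4π×10⁻⁷)(1.680×10^3 m⁻¹)(5.77 A) = 1.218×10^-2 T.

B ≈ 12.2 mT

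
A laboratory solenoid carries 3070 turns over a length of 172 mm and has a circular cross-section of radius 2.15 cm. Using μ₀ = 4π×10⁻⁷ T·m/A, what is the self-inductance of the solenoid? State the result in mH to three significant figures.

A = πr² = π(2.150×10^-2 m)² = 1.452×10^-3 m².
For a long solenoid, L = μ₀N²A/ℓ.
L = (4π×10⁻⁷)(3070)²(1.452×10^-3)/(0.172 m) = 10.000×10^-2 H.

L ≈ 100 mH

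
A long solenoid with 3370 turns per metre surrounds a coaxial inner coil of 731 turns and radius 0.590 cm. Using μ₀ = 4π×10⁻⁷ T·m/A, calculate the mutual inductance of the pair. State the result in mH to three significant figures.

M ≈ 0.339 mH

The outer solenoid produces a uniform field B₁ = μ₀n₁I₁ across the inner coil,
so the flux linkage is N₂Φ = N₂B₁A₂ = μ₀n₁N₂A₂·I₁, giving M = μ₀n₁N₂A₂.
A₂ = πr² = π(5.900×10^-3 m)² = 1.094×10^-4 m².
M = (4π×10⁻⁷)(3370)(731)(1.094×10^-4) = 3.385×10^-4 H.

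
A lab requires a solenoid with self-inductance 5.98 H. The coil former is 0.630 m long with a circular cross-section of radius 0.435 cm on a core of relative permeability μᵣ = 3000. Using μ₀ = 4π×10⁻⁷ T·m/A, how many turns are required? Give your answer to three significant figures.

N ≈ 4100 turns

A = πr² = π(4.350×10^-3 m)² = 5.9447×10^-5 m².
From L = μ₀μᵣN²A/ℓ, N = √(Lℓ / (μ₀μᵣA)).
N = √[(5.98)(0.63) / ((4π×10⁻⁷)(3000)×5.9447×10^-5)] = √(1.681×10^7) ≈ 4100.1.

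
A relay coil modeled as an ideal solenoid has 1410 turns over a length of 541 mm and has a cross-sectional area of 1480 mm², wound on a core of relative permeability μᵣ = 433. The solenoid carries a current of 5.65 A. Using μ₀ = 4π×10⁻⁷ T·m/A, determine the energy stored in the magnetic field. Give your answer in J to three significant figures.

A = 1480 mm² = 1.480×10^-3 m².
L = μ₀μᵣN²A/ℓ = (4π×10⁻⁷)(433)(1410)²(1.480×10^-3)/(0.541) = 2.959 H.
U = ½LI² = ½(2.959)(5.65)² = 47.24 J.

U ≈ 47.2 J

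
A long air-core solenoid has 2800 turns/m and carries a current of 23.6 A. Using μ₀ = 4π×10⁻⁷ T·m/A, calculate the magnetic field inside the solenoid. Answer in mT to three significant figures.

Inside a long solenoid, B = μ₀nI.
B = (4π×10⁻⁷)(2.800×10^3 m⁻¹)(23.6 A) = 8.304×10^-2 T.

B ≈ 83.0 mT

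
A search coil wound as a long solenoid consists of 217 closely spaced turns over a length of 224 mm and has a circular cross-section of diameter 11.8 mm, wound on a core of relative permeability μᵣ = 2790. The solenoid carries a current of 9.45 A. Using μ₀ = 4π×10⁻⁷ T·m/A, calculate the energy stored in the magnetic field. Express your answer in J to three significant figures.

A = π(d/2)² = π(5.900×10^-3 m)² = 1.094×10^-4 m².
L = μ₀μᵣN²A/ℓ = (4π×10⁻⁷)(2790)(217)²(1.094×10^-4)/(0.224) = 8.060×10^-2 H.
U = ½LI² = ½(8.060×10^-2)(9.45)² = 3.599 J.

U ≈ 3.60 J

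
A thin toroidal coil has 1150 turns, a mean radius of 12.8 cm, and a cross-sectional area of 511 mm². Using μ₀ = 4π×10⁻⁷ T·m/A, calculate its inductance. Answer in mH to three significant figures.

For a thin toroid, L = μ₀N²A/(2πR).
L = (4π×10⁻⁷)(1150)²(5.110×10^-4) / (2π×0.128 m) = 1.056×10^-3 H.

L ≈ 1.06 mH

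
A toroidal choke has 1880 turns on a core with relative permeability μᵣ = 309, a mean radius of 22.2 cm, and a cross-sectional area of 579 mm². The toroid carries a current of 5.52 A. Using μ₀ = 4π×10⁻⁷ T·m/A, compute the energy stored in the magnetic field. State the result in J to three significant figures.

U ≈ 8.68 J

L = μ₀μᵣN²A/(2πR) = (4π×10⁻⁷)(309)(1880)²(5.790×10^-4)/(2π×0.222) = 0.5697 H.
U = ½LI² = ½(0.5697)(5.52)² = 8.679 J.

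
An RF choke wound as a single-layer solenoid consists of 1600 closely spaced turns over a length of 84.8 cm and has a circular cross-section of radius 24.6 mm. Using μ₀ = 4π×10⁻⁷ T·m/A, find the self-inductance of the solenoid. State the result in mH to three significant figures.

A = πr² = π(2.460×10^-2 m)² = 1.901×10^-3 m².
For a long solenoid, L = μ₀N²A/ℓ.
L = (4π×10⁻⁷)(1600)²(1.901×10^-3)/(0.848 m) = 7.212×10^-3 H.

L ≈ 7.21 mH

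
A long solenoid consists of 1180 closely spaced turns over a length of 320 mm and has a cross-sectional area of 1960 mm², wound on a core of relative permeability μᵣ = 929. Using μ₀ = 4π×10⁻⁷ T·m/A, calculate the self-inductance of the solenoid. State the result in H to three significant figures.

L ≈ 9.96 H

A = 1960 mm² = 1.960×10^-3 m².
For a long solenoid, L = μ₀μᵣN²A/ℓ.
L = (4π×10⁻⁷)(929)(1180)²(1.960×10^-3)/(0.32 m) = 9.956 H.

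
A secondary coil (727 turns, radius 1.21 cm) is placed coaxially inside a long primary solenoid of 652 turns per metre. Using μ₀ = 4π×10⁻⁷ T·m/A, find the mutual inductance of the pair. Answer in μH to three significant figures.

M ≈ 274 μH

The outer solenoid produces a uniform field B₁ = μ₀n₁I₁ across the inner coil,
so the flux linkage is N₂Φ = N₂B₁A₂ = μ₀n₁N₂A₂·I₁, giving M = μ₀n₁N₂A₂.
A₂ = πr² = π(1.210×10^-2 m)² = 4.600×10^-4 m².
M = (4π×10⁻⁷)(652)(727)(4.600×10^-4) = 2.740×10^-4 H.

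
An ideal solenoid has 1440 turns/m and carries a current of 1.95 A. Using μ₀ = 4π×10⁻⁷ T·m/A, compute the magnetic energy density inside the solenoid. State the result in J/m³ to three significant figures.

u ≈ 4.95 J/m³

B = μ₀nI = (4π×10⁻⁷)(1.440×10^3)(1.95) = 3.529×10^-3 T.
u = B²/(2μ₀) = (3.529×10^-3)²/(2×4π×10⁻⁷) = 4.954 J/m³.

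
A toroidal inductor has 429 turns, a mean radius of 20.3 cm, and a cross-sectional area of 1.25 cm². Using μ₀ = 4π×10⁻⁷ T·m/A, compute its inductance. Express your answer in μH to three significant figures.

For a thin toroid, L = μ₀N²A/(2πR).
L = (4π×10⁻⁷)(429)²(1.250×10^-4) / (2π×0.203 m) = 2.267×10^-5 H.

L ≈ 22.7 μH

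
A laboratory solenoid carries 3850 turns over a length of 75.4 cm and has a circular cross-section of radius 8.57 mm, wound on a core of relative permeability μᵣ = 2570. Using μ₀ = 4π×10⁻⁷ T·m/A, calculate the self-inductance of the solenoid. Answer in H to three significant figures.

L ≈ 14.6 H

A = πr² = π(8.570×10^-3 m)² = 2.307×10^-4 m².
For a long solenoid, L = μ₀μᵣN²A/ℓ.
L = (4π×10⁻⁷)(2570)(3850)²(2.307×10^-4)/(0.754 m) = 14.649 H.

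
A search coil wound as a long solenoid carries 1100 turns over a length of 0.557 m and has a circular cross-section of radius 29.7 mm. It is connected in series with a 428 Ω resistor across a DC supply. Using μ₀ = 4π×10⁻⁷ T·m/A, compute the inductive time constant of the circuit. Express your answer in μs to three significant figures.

A = πr² = π(2.970×10^-2 m)² = 2.771×10^-3 m².
L = μ₀N²A/ℓ = (4π×10⁻⁷)(1100)²(2.771×10^-3)/(0.557) = 7.5649×10^-3 H.
τ = L/R = (7.5649×10^-3)/(428) = 1.767×10^-5 s.

τ ≈ 17.7 μs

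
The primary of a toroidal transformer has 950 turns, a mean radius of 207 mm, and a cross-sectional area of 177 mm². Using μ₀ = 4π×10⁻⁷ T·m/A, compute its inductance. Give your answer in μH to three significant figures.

L ≈ 154 μH

For a thin toroid, L = μ₀N²A/(2πR).
L = (4π×10⁻⁷)(950)²(1.770×10^-4) / (2π×0.207 m) = 1.543×10^-4 H.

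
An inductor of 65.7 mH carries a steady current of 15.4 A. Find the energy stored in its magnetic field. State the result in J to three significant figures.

U ≈ 7.79 J

Stored magnetic energy: U = ½LI².
U = ½(6.570×10^-2 H)(15.4 A)² = 7.791 J.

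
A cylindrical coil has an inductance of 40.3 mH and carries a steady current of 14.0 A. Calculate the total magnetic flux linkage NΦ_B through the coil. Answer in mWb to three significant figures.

NΦ_B ≈ 564 mWb

From L = NΦ_B/I, the flux linkage is NΦ_B = LI.
NΦ_B = (4.030×10^-2 H)(14.0 A) = 0.5642 Wb.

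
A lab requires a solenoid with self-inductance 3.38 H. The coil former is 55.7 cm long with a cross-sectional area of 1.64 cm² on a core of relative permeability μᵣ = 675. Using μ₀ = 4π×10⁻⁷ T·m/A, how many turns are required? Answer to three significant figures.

N ≈ 3680 turns

A = 1.64 cm² = 1.640×10^-4 m².
From L = μ₀μᵣN²A/ℓ, N = √(Lℓ / (μ₀μᵣA)).
N = √[(3.38)(0.557) / ((4π×10⁻⁷)(675)×1.640×10^-4)] = √(1.353×10^7) ≈ 3678.8.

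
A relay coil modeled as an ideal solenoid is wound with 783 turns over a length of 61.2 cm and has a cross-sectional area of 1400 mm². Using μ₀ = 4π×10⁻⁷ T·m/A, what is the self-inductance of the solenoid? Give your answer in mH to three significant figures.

A = 1400 mm² = 1.400×10^-3 m².
For a long solenoid, L = μ₀N²A/ℓ.
L = (4π×10⁻⁷)(783)²(1.400×10^-3)/(0.612 m) = 1.762×10^-3 H.

L ≈ 1.76 mH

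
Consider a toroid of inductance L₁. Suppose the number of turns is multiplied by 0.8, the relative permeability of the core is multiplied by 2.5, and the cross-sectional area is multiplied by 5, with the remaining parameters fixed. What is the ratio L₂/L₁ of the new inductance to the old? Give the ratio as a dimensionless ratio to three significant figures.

L₂/L₁ = 8.00

For a toroid, L ∝ μᵣN²A/R.
L₂/L₁ = (0.8)^2 × (2.5) × (5) = 8.00.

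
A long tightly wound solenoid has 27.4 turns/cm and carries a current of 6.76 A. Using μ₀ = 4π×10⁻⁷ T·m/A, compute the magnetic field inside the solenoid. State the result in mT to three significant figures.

Inside a long solenoid, B = μ₀nI.
B = (4π×10⁻⁷)(2.740×10^3 m⁻¹)(6.76 A) = 2.328×10^-2 T.

B ≈ 23.3 mT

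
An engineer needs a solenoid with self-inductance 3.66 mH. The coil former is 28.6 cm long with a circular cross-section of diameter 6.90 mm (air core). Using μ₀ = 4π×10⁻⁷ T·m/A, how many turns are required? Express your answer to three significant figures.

N ≈ 4720 turns

A = π(d/2)² = π(3.450×10^-3 m)² = 3.739×10^-5 m².
From L = μ₀N²A/ℓ, N = √(Lℓ / (μ₀A)).
N = √[(3.660×10^-3)(0.286) / ((4π×10⁻⁷)×3.739×10^-5)] = √(2.228×10^7) ≈ 4719.8.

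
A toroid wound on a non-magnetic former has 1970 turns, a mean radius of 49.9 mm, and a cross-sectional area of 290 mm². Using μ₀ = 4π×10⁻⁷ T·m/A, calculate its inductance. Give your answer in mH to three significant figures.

L ≈ 4.51 mH

For a thin toroid, L = μ₀N²A/(2πR).
L = (4π×10⁻⁷)(1970)²(2.900×10^-4) / (2π×4.990×10^-2 m) = 4.511×10^-3 H.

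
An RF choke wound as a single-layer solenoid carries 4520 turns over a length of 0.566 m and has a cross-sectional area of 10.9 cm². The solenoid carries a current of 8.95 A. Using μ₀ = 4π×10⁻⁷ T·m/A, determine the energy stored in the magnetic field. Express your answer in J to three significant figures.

U ≈ 1.98 J

A = 10.9 cm² = 1.090×10^-3 m².
L = μ₀N²A/ℓ = (4π×10⁻⁷)(4520)²(1.090×10^-3)/(0.566) = 4.944×10^-2 H.
U = ½LI² = ½(4.944×10^-2)(8.95)² = 1.98 J.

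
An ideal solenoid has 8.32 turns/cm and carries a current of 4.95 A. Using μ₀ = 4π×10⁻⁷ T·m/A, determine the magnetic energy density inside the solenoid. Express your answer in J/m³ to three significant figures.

u ≈ 10.7 J/m³

B = μ₀nI = (4π×10⁻⁷)(832)(4.95) = 5.175×10^-3 T.
u = B²/(2μ₀) = (5.175×10^-3)²/(2×4π×10⁻⁷) = 10.66 J/m³.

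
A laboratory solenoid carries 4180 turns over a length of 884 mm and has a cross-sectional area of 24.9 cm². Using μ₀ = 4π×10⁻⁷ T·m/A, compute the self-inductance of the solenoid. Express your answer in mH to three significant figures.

L ≈ 61.8 mH

A = 24.9 cm² = 2.490×10^-3 m².
For a long solenoid, L = μ₀N²A/ℓ.
L = (4π×10⁻⁷)(4180)²(2.490×10^-3)/(0.884 m) = 6.1846×10^-2 H.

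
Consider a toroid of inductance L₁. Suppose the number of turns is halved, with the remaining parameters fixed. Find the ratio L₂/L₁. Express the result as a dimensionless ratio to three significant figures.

L₂/L₁ = 0.250

For a toroid, L ∝ μᵣN²A/R.
L₂/L₁ = (0.5)^2 = 0.250.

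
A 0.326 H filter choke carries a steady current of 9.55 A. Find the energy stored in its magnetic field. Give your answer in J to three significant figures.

Stored magnetic energy: U = ½LI².
U = ½(0.326 H)(9.55 A)² = 14.87 J.

U ≈ 14.9 J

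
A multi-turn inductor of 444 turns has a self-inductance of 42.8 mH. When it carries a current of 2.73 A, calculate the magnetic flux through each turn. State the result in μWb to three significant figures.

Φ_B ≈ 263 μWb

From L = NΦ_B/I, the flux per turn is Φ_B = LI/N.
Φ_B = (4.280×10^-2 H)(2.73 A)/444 = 2.632×10^-4 Wb.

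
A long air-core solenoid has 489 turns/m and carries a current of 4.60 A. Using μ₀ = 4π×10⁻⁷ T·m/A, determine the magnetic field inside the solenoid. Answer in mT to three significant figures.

Inside a long solenoid, B = μ₀nI.
B = (4π×10⁻⁷)(489 m⁻¹)(4.60 A) = 2.827×10^-3 T.

B ≈ 2.83 mT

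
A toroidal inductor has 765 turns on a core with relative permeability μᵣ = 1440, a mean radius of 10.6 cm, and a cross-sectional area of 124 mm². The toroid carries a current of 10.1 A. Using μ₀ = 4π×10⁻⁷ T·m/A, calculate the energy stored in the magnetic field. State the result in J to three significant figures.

U ≈ 10.1 J

L = μ₀μᵣN²A/(2πR) = (4π×10⁻⁷)(1440)(765)²(1.240×10^-4)/(2π×0.106) = 0.1972 H.
U = ½LI² = ½(0.1972)(10.1)² = 10.06 J.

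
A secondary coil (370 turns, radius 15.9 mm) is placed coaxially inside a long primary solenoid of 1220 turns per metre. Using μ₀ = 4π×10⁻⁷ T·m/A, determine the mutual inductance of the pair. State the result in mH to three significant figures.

M ≈ 0.451 mH

The outer solenoid produces a uniform field B₁ = μ₀n₁I₁ across the inner coil,
so the flux linkage is N₂Φ = N₂B₁A₂ = μ₀n₁N₂A₂·I₁, giving M = μ₀n₁N₂A₂.
A₂ = πr² = π(1.590×10^-2 m)² = 7.942×10^-4 m².
M = (4π×10⁻⁷)(1220)(370)(7.942×10^-4) = 4.505×10^-4 H.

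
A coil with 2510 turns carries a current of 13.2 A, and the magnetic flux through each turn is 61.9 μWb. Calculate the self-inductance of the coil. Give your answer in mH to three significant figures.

Self-inductance is defined by L = NΦ_B/I (flux linkage over current).
L = (2510)(6.190×10^-5 Wb)/(13.2 A) = 1.177×10^-2 H.

L ≈ 11.8 mH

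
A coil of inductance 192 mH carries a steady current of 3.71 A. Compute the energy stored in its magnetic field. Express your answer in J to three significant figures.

U ≈ 1.32 J

Stored magnetic energy: U = ½LI².
U = ½(0.192 H)(3.71 A)² = 1.321 J.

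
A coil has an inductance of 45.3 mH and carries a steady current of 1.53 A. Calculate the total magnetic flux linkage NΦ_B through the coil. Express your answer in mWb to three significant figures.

From L = NΦ_B/I, the flux linkage is NΦ_B = LI.
NΦ_B = (4.530×10^-2 H)(1.53 A) = 6.931×10^-2 Wb.

NΦ_B ≈ 69.3 mWb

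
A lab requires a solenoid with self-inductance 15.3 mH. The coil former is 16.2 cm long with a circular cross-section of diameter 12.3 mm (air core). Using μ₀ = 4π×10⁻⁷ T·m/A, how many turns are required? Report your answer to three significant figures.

N ≈ 4070 turns

A = π(d/2)² = π(6.150×10^-3 m)² = 1.188×10^-4 m².
From L = μ₀N²A/ℓ, N = √(Lℓ / (μ₀A)).
N = √[(1.530×10^-2)(0.162) / ((4π×10⁻⁷)×1.188×10^-4)] = √(1.660×10^7) ≈ 4074.3.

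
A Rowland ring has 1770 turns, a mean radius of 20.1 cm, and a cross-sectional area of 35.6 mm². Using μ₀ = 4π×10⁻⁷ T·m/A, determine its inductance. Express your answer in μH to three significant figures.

L ≈ 111 μH

For a thin toroid, L = μ₀N²A/(2πR).
L = (4π×10⁻⁷)(1770)²(3.560×10^-5) / (2π×0.201 m) = 1.110×10^-4 H.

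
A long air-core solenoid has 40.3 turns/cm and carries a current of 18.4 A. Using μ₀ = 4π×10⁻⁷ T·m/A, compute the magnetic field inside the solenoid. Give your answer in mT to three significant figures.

Inside a long solenoid, B = μ₀nI.
B = (4π×10⁻⁷)(4.030×10^3 m⁻¹)(18.4 A) = 9.318×10^-2 T.

B ≈ 93.2 mT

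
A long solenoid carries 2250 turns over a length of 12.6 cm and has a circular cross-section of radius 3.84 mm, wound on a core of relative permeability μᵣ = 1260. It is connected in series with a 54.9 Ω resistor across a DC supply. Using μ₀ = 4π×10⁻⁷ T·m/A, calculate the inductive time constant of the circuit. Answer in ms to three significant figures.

τ ≈ 53.7 ms

A = πr² = π(3.840×10^-3 m)² = 4.632×10^-5 m².
L = μ₀μᵣN²A/ℓ = (4π×10⁻⁷)(1260)(2250)²(4.632×10^-5)/(0.126) = 2.947 H.
τ = L/R = (2.947)/(54.9) = 5.368×10^-2 s.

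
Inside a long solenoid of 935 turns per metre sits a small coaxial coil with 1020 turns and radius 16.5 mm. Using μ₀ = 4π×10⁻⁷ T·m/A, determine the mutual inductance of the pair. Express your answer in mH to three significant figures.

The outer solenoid produces a uniform field B₁ = μ₀n₁I₁ across the inner coil,
so the flux linkage is N₂Φ = N₂B₁A₂ = μ₀n₁N₂A₂·I₁, giving M = μ₀n₁N₂A₂.
A₂ = πr² = π(1.650×10^-2 m)² = 8.553×10^-4 m².
M = (4π×10⁻⁷)(935)(1020)(8.553×10^-4) = 1.025×10^-3 H.

M ≈ 1.03 mH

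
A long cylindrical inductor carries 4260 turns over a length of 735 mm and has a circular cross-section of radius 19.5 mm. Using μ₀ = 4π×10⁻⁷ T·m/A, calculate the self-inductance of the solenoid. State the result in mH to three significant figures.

A = πr² = π(1.950×10^-2 m)² = 1.1946×10^-3 m².
For a long solenoid, L = μ₀N²A/ℓ.
L = (4π×10⁻⁷)(4260)²(1.1946×10^-3)/(0.735 m) = 3.706×10^-2 H.

L ≈ 37.1 mH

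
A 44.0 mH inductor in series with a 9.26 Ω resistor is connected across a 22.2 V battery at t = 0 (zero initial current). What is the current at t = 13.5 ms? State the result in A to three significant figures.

I ≈ 2.26 A

τ = L/R = 4.400×10^-2/9.26 = 4.752×10^-3 s; final current I_∞ = ε/R = 22.2/9.26 = 2.397 A.
I(t) = I_∞(1 − e^(−t/τ)) with t/τ = 2.841.
I = (2.397)(1 − e^(−2.841)) = 2.257 A.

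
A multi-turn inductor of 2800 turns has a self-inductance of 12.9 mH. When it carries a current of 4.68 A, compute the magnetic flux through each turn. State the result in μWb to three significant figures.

From L = NΦ_B/I, the flux per turn is Φ_B = LI/N.
Φ_B = (1.290×10^-2 H)(4.68 A)/2800 = 2.156×10^-5 Wb.

Φ_B ≈ 21.6 μWb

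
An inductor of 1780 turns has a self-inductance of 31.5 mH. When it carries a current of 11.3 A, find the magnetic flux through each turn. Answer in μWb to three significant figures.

Φ_B ≈ 200 μWb

From L = NΦ_B/I, the flux per turn is Φ_B = LI/N.
Φ_B = (3.150×10^-2 H)(11.3 A)/1780 = 2.000×10^-4 Wb.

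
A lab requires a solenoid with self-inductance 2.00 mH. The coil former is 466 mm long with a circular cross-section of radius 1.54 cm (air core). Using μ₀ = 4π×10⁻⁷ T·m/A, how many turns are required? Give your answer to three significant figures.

A = πr² = π(1.540×10^-2 m)² = 7.451×10^-4 m².
From L = μ₀N²A/ℓ, N = √(Lℓ / (μ₀A)).
N = √[(2.000×10^-3)(0.466) / ((4π×10⁻⁷)×7.451×10^-4)] = √(9.954×10^5) ≈ 997.7.

N ≈ 998 turns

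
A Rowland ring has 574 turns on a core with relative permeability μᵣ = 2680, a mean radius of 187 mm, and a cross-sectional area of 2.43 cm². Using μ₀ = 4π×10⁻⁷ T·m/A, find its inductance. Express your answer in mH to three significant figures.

L ≈ 229 mH

For a thin toroid, L = μ₀μᵣN²A/(2πR).
L = (4π×10⁻⁷)(2680)(574)²(2.430×10^-4) / (2π×0.187 m) = 0.22948 H.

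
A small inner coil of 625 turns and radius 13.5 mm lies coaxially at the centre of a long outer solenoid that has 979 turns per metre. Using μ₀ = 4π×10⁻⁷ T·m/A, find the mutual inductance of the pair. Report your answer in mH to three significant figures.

M ≈ 0.440 mH

The outer solenoid produces a uniform field B₁ = μ₀n₁I₁ across the inner coil,
so the flux linkage is N₂Φ = N₂B₁A₂ = μ₀n₁N₂A₂·I₁, giving M = μ₀n₁N₂A₂.
A₂ = πr² = π(1.350×10^-2 m)² = 5.726×10^-4 m².
M = (4π×10⁻⁷)(979)(625)(5.726×10^-4) = 4.402×10^-4 H.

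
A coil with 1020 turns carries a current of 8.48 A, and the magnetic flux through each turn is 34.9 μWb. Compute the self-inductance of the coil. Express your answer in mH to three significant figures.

L ≈ 4.20 mH

Self-inductance is defined by L = NΦ_B/I (flux linkage over current).
L = (1020)(3.490×10^-5 Wb)/(8.48 A) = 4.198×10^-3 H.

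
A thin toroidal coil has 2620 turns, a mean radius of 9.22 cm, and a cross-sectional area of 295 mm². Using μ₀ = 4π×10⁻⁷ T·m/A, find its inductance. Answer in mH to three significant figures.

L ≈ 4.39 mH

For a thin toroid, L = μ₀N²A/(2πR).
L = (4π×10⁻⁷)(2620)²(2.950×10^-4) / (2π×9.220×10^-2 m) = 4.393×10^-3 H.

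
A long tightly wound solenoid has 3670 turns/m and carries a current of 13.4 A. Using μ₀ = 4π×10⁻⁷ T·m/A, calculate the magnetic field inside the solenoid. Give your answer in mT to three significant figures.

B ≈ 61.8 mT

Inside a long solenoid, B = μ₀nI.
B = (4π×10⁻⁷)(3.670×10^3 m⁻¹)(13.4 A) = 6.180×10^-2 T.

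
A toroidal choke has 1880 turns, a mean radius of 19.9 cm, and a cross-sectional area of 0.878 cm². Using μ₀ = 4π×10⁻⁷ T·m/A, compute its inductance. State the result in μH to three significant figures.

L ≈ 312 μH

For a thin toroid, L = μ₀N²A/(2πR).
L = (4π×10⁻⁷)(1880)²(8.780×10^-5) / (2π×0.199 m) = 3.119×10^-4 H.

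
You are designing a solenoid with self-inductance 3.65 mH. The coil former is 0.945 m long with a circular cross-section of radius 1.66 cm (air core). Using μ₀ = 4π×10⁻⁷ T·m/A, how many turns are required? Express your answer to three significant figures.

N ≈ 1780 turns

A = πr² = π(1.660×10^-2 m)² = 8.657×10^-4 m².
From L = μ₀N²A/ℓ, N = √(Lℓ / (μ₀A)).
N = √[(3.650×10^-3)(0.945) / ((4π×10⁻⁷)×8.657×10^-4)] = √(3.171×10^6) ≈ 1780.6.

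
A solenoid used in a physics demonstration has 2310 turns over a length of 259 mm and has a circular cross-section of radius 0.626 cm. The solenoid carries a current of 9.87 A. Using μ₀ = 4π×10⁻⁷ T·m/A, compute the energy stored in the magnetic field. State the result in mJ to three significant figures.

A = πr² = π(6.260×10^-3 m)² = 1.231×10^-4 m².
L = μ₀N²A/ℓ = (4π×10⁻⁷)(2310)²(1.231×10^-4)/(0.259) = 3.187×10^-3 H.
U = ½LI² = ½(3.187×10^-3)(9.87)² = 0.1553 J.

U ≈ 155 mJ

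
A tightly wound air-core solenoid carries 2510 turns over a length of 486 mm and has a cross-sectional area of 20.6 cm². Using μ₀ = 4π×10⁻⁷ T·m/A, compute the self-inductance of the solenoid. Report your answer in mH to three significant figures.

A = 20.6 cm² = 2.060×10^-3 m².
For a long solenoid, L = μ₀N²A/ℓ.
L = (4π×10⁻⁷)(2510)²(2.060×10^-3)/(0.486 m) = 3.356×10^-2 H.

L ≈ 33.6 mH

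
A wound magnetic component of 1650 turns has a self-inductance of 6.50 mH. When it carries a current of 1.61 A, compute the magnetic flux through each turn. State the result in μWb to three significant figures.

Φ_B ≈ 6.34 μWb

From L = NΦ_B/I, the flux per turn is Φ_B = LI/N.
Φ_B = (6.500×10^-3 H)(1.61 A)/1650 = 6.342×10^-6 Wb.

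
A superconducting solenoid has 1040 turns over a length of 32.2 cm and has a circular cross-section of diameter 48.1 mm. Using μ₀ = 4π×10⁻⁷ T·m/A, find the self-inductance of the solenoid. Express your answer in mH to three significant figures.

L ≈ 7.67 mH

A = π(d/2)² = π(2.405×10^-2 m)² = 1.817×10^-3 m².
For a long solenoid, L = μ₀N²A/ℓ.
L = (4π×10⁻⁷)(1040)²(1.817×10^-3)/(0.322 m) = 7.670×10^-3 H.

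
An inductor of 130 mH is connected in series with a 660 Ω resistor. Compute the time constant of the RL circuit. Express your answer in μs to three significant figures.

τ ≈ 197 μs

τ = L/R = (0.13 H)/(660 Ω) = 1.970×10^-4 s.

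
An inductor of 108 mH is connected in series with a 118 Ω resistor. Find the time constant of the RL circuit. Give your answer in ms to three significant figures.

τ = L/R = (0.108 H)/(118 Ω) = 9.153×10^-4 s.

τ ≈ 0.915 ms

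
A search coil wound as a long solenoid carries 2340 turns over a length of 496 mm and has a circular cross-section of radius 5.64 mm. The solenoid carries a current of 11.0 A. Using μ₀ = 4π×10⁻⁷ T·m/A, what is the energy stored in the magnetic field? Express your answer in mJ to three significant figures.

A = πr² = π(5.640×10^-3 m)² = 9.993×10^-5 m².
L = μ₀N²A/ℓ = (4π×10⁻⁷)(2340)²(9.993×10^-5)/(0.496) = 1.386×10^-3 H.
U = ½LI² = ½(1.386×10^-3)(11.0)² = 8.387×10^-2 J.

U ≈ 83.9 mJ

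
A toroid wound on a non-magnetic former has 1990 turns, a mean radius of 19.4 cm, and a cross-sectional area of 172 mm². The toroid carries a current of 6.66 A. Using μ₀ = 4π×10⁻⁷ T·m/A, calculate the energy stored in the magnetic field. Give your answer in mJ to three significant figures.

U ≈ 15.6 mJ

L = μ₀N²A/(2πR) = (4π×10⁻⁷)(1990)²(1.720×10^-4)/(2π×0.194) = 7.022×10^-4 H.
U = ½LI² = ½(7.022×10^-4)(6.66)² = 1.557×10^-2 J.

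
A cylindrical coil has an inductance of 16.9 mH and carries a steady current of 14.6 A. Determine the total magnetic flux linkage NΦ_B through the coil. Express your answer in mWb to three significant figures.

NΦ_B ≈ 247 mWb

From L = NΦ_B/I, the flux linkage is NΦ_B = LI.
NΦ_B = (1.690×10^-2 H)(14.6 A) = 0.2467 Wb.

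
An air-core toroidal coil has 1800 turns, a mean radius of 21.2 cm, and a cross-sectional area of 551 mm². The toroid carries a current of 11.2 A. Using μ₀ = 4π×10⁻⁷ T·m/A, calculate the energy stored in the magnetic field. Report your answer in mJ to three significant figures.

L = μ₀N²A/(2πR) = (4π×10⁻⁷)(1800)²(5.510×10^-4)/(2π×0.212) = 1.684×10^-3 H.
U = ½LI² = ½(1.684×10^-3)(11.2)² = 0.1056 J.

U ≈ 106 mJ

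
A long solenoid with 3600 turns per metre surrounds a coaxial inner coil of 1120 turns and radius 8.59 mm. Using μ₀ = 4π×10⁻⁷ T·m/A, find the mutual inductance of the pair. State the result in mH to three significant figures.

The outer solenoid produces a uniform field B₁ = μ₀n₁I₁ across the inner coil,
so the flux linkage is N₂Φ = N₂B₁A₂ = μ₀n₁N₂A₂·I₁, giving M = μ₀n₁N₂A₂.
A₂ = πr² = π(8.590×10^-3 m)² = 2.318×10^-4 m².
M = (4π×10⁻⁷)(3600)(1120)(2.318×10^-4) = 1.1745×10^-3 H.

M ≈ 1.17 mH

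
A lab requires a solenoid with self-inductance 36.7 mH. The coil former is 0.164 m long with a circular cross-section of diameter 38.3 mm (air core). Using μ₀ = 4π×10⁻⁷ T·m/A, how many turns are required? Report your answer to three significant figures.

A = π(d/2)² = π(1.915×10^-2 m)² = 1.152×10^-3 m².
From L = μ₀N²A/ℓ, N = √(Lℓ / (μ₀A)).
N = √[(3.670×10^-2)(0.164) / ((4π×10⁻⁷)×1.152×10^-3)] = √(4.157×10^6) ≈ 2038.9.

N ≈ 2040 turns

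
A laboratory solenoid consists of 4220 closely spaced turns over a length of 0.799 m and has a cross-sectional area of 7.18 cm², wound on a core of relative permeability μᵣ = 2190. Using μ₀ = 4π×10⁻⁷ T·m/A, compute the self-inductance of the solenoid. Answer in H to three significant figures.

L ≈ 44.0 H

A = 7.18 cm² = 7.180×10^-4 m².
For a long solenoid, L = μ₀μᵣN²A/ℓ.
L = (4π×10⁻⁷)(2190)(4220)²(7.180×10^-4)/(0.799 m) = 44.04 H.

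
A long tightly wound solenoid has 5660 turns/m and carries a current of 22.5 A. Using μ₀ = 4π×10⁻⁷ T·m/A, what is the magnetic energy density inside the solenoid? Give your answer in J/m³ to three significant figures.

B = μ₀nI = (4π×10⁻⁷)(5.660×10^3)(22.5) = 0.16 T.
u = B²/(2μ₀) = (0.16)²/(2×4π×10⁻⁷) = 1.019×10^4 J/m³.

u ≈ 10200 J/m³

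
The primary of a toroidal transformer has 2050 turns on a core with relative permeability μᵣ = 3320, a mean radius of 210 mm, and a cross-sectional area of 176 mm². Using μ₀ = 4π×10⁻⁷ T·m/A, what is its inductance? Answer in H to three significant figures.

For a thin toroid, L = μ₀μᵣN²A/(2πR).
L = (4π×10⁻⁷)(3320)(2050)²(1.760×10^-4) / (2π×0.21 m) = 2.339 H.

L ≈ 2.34 H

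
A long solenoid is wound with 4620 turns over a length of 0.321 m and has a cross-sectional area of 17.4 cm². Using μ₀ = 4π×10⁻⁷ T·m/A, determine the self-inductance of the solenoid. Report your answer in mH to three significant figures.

A = 17.4 cm² = 1.740×10^-3 m².
For a long solenoid, L = μ₀N²A/ℓ.
L = (4π×10⁻⁷)(4620)²(1.740×10^-3)/(0.321 m) = 0.1454 H.

L ≈ 145 mH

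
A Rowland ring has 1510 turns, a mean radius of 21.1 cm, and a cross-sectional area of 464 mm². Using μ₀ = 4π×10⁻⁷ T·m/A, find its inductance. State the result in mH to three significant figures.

For a thin toroid, L = μ₀N²A/(2πR).
L = (4π×10⁻⁷)(1510)²(4.640×10^-4) / (2π×0.211 m) = 1.003×10^-3 H.

L ≈ 1.00 mH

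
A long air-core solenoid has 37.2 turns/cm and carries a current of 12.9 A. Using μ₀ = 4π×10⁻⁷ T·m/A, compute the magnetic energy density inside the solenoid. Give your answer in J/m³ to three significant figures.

u ≈ 1450 J/m³

B = μ₀nI = (4π×10⁻⁷)(3.720×10^3)(12.9) = 6.030×10^-2 T.
u = B²/(2μ₀) = (6.030×10^-2)²/(2×4π×10⁻⁷) = 1.447×10^3 J/m³.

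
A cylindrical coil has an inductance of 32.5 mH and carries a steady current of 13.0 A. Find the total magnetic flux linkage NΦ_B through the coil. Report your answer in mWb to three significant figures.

From L = NΦ_B/I, the flux linkage is NΦ_B = LI.
NΦ_B = (3.250×10^-2 H)(13.0 A) = 0.4225 Wb.

NΦ_B ≈ 423 mWb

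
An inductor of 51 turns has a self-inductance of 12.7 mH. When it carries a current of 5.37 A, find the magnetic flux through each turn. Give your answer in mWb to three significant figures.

From L = NΦ_B/I, the flux per turn is Φ_B = LI/N.
Φ_B = (1.270×10^-2 H)(5.37 A)/51 = 1.337×10^-3 Wb.

Φ_B ≈ 1.34 mWb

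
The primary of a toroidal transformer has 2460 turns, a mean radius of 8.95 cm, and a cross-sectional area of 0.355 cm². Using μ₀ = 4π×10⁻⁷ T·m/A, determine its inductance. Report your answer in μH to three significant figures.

L ≈ 480 μH

For a thin toroid, L = μ₀N²A/(2πR).
L = (4π×10⁻⁷)(2460)²(3.550×10^-5) / (2π×8.950×10^-2 m) = 4.801×10^-4 H.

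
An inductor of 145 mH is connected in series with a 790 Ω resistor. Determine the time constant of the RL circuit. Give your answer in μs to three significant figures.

τ = L/R = (0.145 H)/(790 Ω) = 1.835×10^-4 s.

τ ≈ 184 μs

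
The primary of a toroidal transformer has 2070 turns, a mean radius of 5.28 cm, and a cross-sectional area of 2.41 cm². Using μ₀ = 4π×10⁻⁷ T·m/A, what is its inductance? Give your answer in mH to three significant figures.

For a thin toroid, L = μ₀N²A/(2πR).
L = (4π×10⁻⁷)(2070)²(2.410×10^-4) / (2π×5.280×10^-2 m) = 3.912×10^-3 H.

L ≈ 3.91 mH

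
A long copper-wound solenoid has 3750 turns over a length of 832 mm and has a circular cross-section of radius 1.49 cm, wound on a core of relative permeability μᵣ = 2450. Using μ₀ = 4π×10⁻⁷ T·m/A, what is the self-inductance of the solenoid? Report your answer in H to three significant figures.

L ≈ 36.3 H

A = πr² = π(1.490×10^-2 m)² = 6.9746×10^-4 m².
For a long solenoid, L = μ₀μᵣN²A/ℓ.
L = (4π×10⁻⁷)(2450)(3750)²(6.9746×10^-4)/(0.832 m) = 36.29 H.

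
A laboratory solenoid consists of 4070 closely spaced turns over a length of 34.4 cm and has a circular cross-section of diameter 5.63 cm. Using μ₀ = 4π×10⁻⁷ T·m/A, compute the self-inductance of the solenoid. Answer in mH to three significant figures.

L ≈ 151 mH

A = π(d/2)² = π(2.815×10^-2 m)² = 2.489×10^-3 m².
For a long solenoid, L = μ₀N²A/ℓ.
L = (4π×10⁻⁷)(4070)²(2.489×10^-3)/(0.344 m) = 0.1506 H.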